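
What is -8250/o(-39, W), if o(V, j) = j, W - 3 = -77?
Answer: 4125/37 ≈ 111.49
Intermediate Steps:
W = -74 (W = 3 - 77 = -74)
-8250/o(-39, W) = -8250/(-74) = -8250*(-1/74) = 4125/37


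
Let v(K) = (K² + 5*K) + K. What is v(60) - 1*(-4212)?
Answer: 8172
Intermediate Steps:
v(K) = K² + 6*K
v(60) - 1*(-4212) = 60*(6 + 60) - 1*(-4212) = 60*66 + 4212 = 3960 + 4212 = 8172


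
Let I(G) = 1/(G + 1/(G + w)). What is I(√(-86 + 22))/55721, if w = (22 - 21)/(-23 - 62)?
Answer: -85/1597860355169 - 3641408*I/1597860355169 ≈ -5.3196e-11 - 2.2789e-6*I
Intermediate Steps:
w = -1/85 (w = 1/(-85) = 1*(-1/85) = -1/85 ≈ -0.011765)
I(G) = 1/(G + 1/(-1/85 + G)) (I(G) = 1/(G + 1/(G - 1/85)) = 1/(G + 1/(-1/85 + G)))
I(√(-86 + 22))/55721 = ((-1 + 85*√(-86 + 22))/(85 - √(-86 + 22) + 85*(√(-86 + 22))²))/55721 = ((-1 + 85*√(-64))/(85 - √(-64) + 85*(√(-64))²))*(1/55721) = ((-1 + 85*(8*I))/(85 - 8*I + 85*(8*I)²))*(1/55721) = ((-1 + 680*I)/(85 - 8*I + 85*(-64)))*(1/55721) = ((-1 + 680*I)/(85 - 8*I - 5440))*(1/55721) = ((-1 + 680*I)/(-5355 - 8*I))*(1/55721) = (((-5355 + 8*I)/28676089)*(-1 + 680*I))*(1/55721) = ((-1 + 680*I)*(-5355 + 8*I)/28676089)*(1/55721) = (-1 + 680*I)*(-5355 + 8*I)/1597860355169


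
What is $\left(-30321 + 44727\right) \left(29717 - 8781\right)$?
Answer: $301604016$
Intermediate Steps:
$\left(-30321 + 44727\right) \left(29717 - 8781\right) = 14406 \cdot 20936 = 301604016$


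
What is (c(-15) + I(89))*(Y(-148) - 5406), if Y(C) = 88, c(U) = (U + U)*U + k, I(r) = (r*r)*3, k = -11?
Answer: -128706236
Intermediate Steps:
I(r) = 3*r² (I(r) = r²*3 = 3*r²)
c(U) = -11 + 2*U² (c(U) = (U + U)*U - 11 = (2*U)*U - 11 = 2*U² - 11 = -11 + 2*U²)
(c(-15) + I(89))*(Y(-148) - 5406) = ((-11 + 2*(-15)²) + 3*89²)*(88 - 5406) = ((-11 + 2*225) + 3*7921)*(-5318) = ((-11 + 450) + 23763)*(-5318) = (439 + 23763)*(-5318) = 24202*(-5318) = -128706236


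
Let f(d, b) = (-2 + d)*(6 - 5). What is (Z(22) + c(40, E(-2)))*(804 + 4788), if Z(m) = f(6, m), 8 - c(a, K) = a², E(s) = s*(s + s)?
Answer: -8880096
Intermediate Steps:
E(s) = 2*s² (E(s) = s*(2*s) = 2*s²)
c(a, K) = 8 - a²
f(d, b) = -2 + d (f(d, b) = (-2 + d)*1 = -2 + d)
Z(m) = 4 (Z(m) = -2 + 6 = 4)
(Z(22) + c(40, E(-2)))*(804 + 4788) = (4 + (8 - 1*40²))*(804 + 4788) = (4 + (8 - 1*1600))*5592 = (4 + (8 - 1600))*5592 = (4 - 1592)*5592 = -1588*5592 = -8880096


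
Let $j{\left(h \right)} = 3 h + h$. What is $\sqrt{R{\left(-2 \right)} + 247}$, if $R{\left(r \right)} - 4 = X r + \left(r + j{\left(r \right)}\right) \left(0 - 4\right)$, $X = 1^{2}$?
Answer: $17$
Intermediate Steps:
$j{\left(h \right)} = 4 h$
$X = 1$
$R{\left(r \right)} = 4 - 19 r$ ($R{\left(r \right)} = 4 + \left(1 r + \left(r + 4 r\right) \left(0 - 4\right)\right) = 4 + \left(r + 5 r \left(-4\right)\right) = 4 + \left(r - 20 r\right) = 4 - 19 r$)
$\sqrt{R{\left(-2 \right)} + 247} = \sqrt{\left(4 - -38\right) + 247} = \sqrt{\left(4 + 38\right) + 247} = \sqrt{42 + 247} = \sqrt{289} = 17$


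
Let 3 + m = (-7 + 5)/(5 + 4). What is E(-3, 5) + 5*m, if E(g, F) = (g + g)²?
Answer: 179/9 ≈ 19.889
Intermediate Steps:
E(g, F) = 4*g² (E(g, F) = (2*g)² = 4*g²)
m = -29/9 (m = -3 + (-7 + 5)/(5 + 4) = -3 - 2/9 = -29/9 ≈ -3.2222)
E(-3, 5) + 5*m = 4*(-3)² + 5*(-29/9) = 4*9 - 145/9 = 36 - 145/9 = 179/9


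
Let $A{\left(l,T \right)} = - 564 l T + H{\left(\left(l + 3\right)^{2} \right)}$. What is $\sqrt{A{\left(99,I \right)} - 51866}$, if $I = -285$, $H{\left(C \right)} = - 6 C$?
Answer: $11 \sqrt{130570} \approx 3974.8$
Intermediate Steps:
$A{\left(l,T \right)} = - 6 \left(3 + l\right)^{2} - 564 T l$ ($A{\left(l,T \right)} = - 564 l T - 6 \left(l + 3\right)^{2} = - 564 T l - 6 \left(3 + l\right)^{2} = - 6 \left(3 + l\right)^{2} - 564 T l$)
$\sqrt{A{\left(99,I \right)} - 51866} = \sqrt{\left(- 6 \left(3 + 99\right)^{2} - \left(-160740\right) 99\right) - 51866} = \sqrt{\left(- 6 \cdot 102^{2} + 15913260\right) - 51866} = \sqrt{\left(\left(-6\right) 10404 + 15913260\right) - 51866} = \sqrt{\left(-62424 + 15913260\right) - 51866} = \sqrt{15850836 - 51866} = \sqrt{15798970} = 11 \sqrt{130570}$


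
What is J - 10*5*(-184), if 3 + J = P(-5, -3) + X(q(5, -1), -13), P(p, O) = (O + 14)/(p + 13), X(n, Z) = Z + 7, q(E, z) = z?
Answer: 73539/8 ≈ 9192.4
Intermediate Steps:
X(n, Z) = 7 + Z
P(p, O) = (14 + O)/(13 + p)
J = -61/8 (J = -3 + ((14 - 3)/(13 - 5) + (7 - 13)) = -3 + (11/8 - 6) = -3 - 37/8 = -61/8 ≈ -7.6250)
J - 10*5*(-184) = -61/8 - 10*5*(-184) = -61/8 - 50*(-184) = -61/8 + 9200 = 73539/8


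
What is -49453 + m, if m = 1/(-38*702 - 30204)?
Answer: -2812886641/56880 ≈ -49453.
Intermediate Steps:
m = -1/56880 (m = 1/(-26676 - 30204) = 1/(-56880) = -1/56880 ≈ -1.7581e-5)
-49453 + m = -49453 - 1/56880 = -2812886641/56880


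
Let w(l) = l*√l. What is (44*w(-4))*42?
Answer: -14784*I ≈ -14784.0*I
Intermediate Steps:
w(l) = l^(3/2)
(44*w(-4))*42 = (44*(-4)^(3/2))*42 = (44*(-8*I))*42 = -352*I*42 = -14784*I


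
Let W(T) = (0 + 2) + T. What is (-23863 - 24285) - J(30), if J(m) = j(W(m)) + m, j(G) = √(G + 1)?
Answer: -48178 - √33 ≈ -48184.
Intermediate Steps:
W(T) = 2 + T
j(G) = √(1 + G)
J(m) = m + √(3 + m) (J(m) = √(1 + (2 + m)) + m = √(3 + m) + m = m + √(3 + m))
(-23863 - 24285) - J(30) = (-23863 - 24285) - (30 + √(3 + 30)) = -48148 - (30 + √33) = -48148 + (-30 - √33) = -48178 - √33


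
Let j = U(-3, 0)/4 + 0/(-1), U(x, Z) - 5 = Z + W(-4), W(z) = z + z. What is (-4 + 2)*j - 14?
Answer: -25/2 ≈ -12.500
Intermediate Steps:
W(z) = 2*z
U(x, Z) = -3 + Z (U(x, Z) = 5 + (Z + 2*(-4)) = 5 + (Z - 8) = 5 + (-8 + Z) = -3 + Z)
j = -¾ (j = (-3 + 0)/4 + 0/(-1) = -3*¼ + 0*(-1) = -¾ + 0 = -¾ ≈ -0.75000)
(-4 + 2)*j - 14 = (-4 + 2)*(-¾) - 14 = -2*(-¾) - 14 = 3/2 - 14 = -25/2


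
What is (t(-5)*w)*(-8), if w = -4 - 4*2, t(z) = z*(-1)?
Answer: 480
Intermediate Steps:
t(z) = -z
w = -12 (w = -4 - 8 = -12)
(t(-5)*w)*(-8) = (-1*(-5)*(-12))*(-8) = (5*(-12))*(-8) = -60*(-8) = 480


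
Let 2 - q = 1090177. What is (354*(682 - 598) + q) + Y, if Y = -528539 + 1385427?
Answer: -203551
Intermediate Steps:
q = -1090175 (q = 2 - 1*1090177 = 2 - 1090177 = -1090175)
Y = 856888
(354*(682 - 598) + q) + Y = (354*(682 - 598) - 1090175) + 856888 = (354*84 - 1090175) + 856888 = (29736 - 1090175) + 856888 = -1060439 + 856888 = -203551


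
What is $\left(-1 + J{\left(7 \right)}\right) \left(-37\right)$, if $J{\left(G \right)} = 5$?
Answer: $-148$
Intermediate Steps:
$\left(-1 + J{\left(7 \right)}\right) \left(-37\right) = \left(-1 + 5\right) \left(-37\right) = 4 \left(-37\right) = -148$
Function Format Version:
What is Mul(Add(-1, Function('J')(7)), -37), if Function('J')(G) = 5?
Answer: -148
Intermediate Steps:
Mul(Add(-1, Function('J')(7)), -37) = Mul(Add(-1, 5), -37) = Mul(4, -37) = -148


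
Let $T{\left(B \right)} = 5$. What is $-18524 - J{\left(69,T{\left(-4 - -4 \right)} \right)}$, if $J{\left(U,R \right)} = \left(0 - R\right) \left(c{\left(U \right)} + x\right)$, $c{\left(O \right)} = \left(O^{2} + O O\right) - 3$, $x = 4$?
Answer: $29091$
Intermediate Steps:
$c{\left(O \right)} = -3 + 2 O^{2}$ ($c{\left(O \right)} = \left(O^{2} + O^{2}\right) - 3 = 2 O^{2} - 3 = -3 + 2 O^{2}$)
$J{\left(U,R \right)} = - R \left(1 + 2 U^{2}\right)$ ($J{\left(U,R \right)} = \left(0 - R\right) \left(\left(-3 + 2 U^{2}\right) + 4\right) = - R \left(1 + 2 U^{2}\right)$)
$-18524 - J{\left(69,T{\left(-4 - -4 \right)} \right)} = -18524 - \left(-1\right) 5 \left(1 + 2 \cdot 69^{2}\right) = -18524 - \left(-1\right) 5 \left(1 + 2 \cdot 4761\right) = -18524 - \left(-1\right) 5 \left(1 + 9522\right) = -18524 - \left(-1\right) 5 \cdot 9523 = -18524 - -47615 = -18524 + 47615 = 29091$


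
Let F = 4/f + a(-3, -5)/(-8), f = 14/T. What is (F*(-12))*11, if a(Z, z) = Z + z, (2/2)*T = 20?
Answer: -6204/7 ≈ -886.29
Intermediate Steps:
T = 20
f = 7/10 (f = 14/20 = 14*(1/20) = 7/10 ≈ 0.70000)
F = 47/7 (F = 4/(7/10) + (-3 - 5)/(-8) = 4*(10/7) - 8*(-1/8) = 40/7 + 1 = 47/7 ≈ 6.7143)
(F*(-12))*11 = ((47/7)*(-12))*11 = -564/7*11 = -6204/7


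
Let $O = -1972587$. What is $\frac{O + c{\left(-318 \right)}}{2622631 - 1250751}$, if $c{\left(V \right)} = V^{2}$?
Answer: $- \frac{1871463}{1371880} \approx -1.3642$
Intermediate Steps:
$\frac{O + c{\left(-318 \right)}}{2622631 - 1250751} = \frac{-1972587 + \left(-318\right)^{2}}{2622631 - 1250751} = \frac{-1972587 + 101124}{1371880} = \left(-1871463\right) \frac{1}{1371880} = - \frac{1871463}{1371880}$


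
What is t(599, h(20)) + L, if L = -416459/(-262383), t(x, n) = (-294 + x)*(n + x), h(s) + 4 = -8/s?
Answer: 47584360658/262383 ≈ 1.8135e+5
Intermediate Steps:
h(s) = -4 - 8/s
L = 416459/262383 (L = -416459*(-1/262383) = 416459/262383 ≈ 1.5872)
t(599, h(20)) + L = (599² - 294*(-4 - 8/20) - 294*599 + (-4 - 8/20)*599) + 416459/262383 = (358801 - 294*(-4 - 8*1/20) - 176106 + (-4 - 8*1/20)*599) + 416459/262383 = (358801 - 294*(-4 - ⅖) - 176106 + (-4 - ⅖)*599) + 416459/262383 = (358801 - 294*(-22/5) - 176106 - 22/5*599) + 416459/262383 = (358801 + 6468/5 - 176106 - 13178/5) + 416459/262383 = 181353 + 416459/262383 = 47584360658/262383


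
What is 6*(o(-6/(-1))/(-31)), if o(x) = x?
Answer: -36/31 ≈ -1.1613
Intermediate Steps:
6*(o(-6/(-1))/(-31)) = 6*(-6/(-1)/(-31)) = 6*(-6*(-1)*(-1/31)) = 6*(6*(-1/31)) = 6*(-6/31) = -36/31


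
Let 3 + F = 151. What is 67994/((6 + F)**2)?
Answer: 33997/11858 ≈ 2.8670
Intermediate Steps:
F = 148 (F = -3 + 151 = 148)
67994/((6 + F)**2) = 67994/((6 + 148)**2) = 67994/(154**2) = 67994/23716 = 67994*(1/23716) = 33997/11858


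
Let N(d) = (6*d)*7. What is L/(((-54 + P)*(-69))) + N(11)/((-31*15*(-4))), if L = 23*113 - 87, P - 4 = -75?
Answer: 288569/534750 ≈ 0.53963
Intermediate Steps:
P = -71 (P = 4 - 75 = -71)
L = 2512 (L = 2599 - 87 = 2512)
N(d) = 42*d
L/(((-54 + P)*(-69))) + N(11)/((-31*15*(-4))) = 2512/(((-54 - 71)*(-69))) + (42*11)/((-31*15*(-4))) = 2512/((-125*(-69))) + 462/((-465*(-4))) = 2512/8625 + 462/1860 = 2512*(1/8625) + 462*(1/1860) = 2512/8625 + 77/310 = 288569/534750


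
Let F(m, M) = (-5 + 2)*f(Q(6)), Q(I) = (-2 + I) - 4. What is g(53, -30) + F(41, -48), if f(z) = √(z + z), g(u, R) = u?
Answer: 53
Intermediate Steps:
Q(I) = -6 + I
f(z) = √2*√z (f(z) = √(2*z) = √2*√z)
F(m, M) = 0 (F(m, M) = (-5 + 2)*(√2*√(-6 + 6)) = -3*√2*√0 = -3*√2*0 = -3*0 = 0)
g(53, -30) + F(41, -48) = 53 + 0 = 53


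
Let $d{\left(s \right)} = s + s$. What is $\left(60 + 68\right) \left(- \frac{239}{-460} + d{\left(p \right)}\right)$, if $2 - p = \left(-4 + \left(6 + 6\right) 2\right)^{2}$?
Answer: $- \frac{11709472}{115} \approx -1.0182 \cdot 10^{5}$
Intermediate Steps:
$p = -398$ ($p = 2 - \left(-4 + \left(6 + 6\right) 2\right)^{2} = 2 - \left(-4 + 12 \cdot 2\right)^{2} = 2 - \left(-4 + 24\right)^{2} = 2 - 20^{2} = 2 - 400 = -398$)
$d{\left(s \right)} = 2 s$
$\left(60 + 68\right) \left(- \frac{239}{-460} + d{\left(p \right)}\right) = \left(60 + 68\right) \left(- \frac{239}{-460} + 2 \left(-398\right)\right) = 128 \left(\left(-239\right) \left(- \frac{1}{460}\right) - 796\right) = 128 \left(\frac{239}{460} - 796\right) = 128 \left(- \frac{365921}{460}\right) = - \frac{11709472}{115}$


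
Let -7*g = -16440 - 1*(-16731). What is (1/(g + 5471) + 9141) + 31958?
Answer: 1562008601/38006 ≈ 41099.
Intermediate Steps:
g = -291/7 (g = -(-16440 - 1*(-16731))/7 = -(-16440 + 16731)/7 = -⅐*291 = -291/7 ≈ -41.571)
(1/(g + 5471) + 9141) + 31958 = (1/(-291/7 + 5471) + 9141) + 31958 = (1/(38006/7) + 9141) + 31958 = (7/38006 + 9141) + 31958 = 347412853/38006 + 31958 = 1562008601/38006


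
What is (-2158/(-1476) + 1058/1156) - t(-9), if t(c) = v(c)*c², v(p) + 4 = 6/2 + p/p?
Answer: 253516/106641 ≈ 2.3773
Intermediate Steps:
v(p) = 0 (v(p) = -4 + (6/2 + p/p) = -4 + (6*(½) + 1) = -4 + (3 + 1) = -4 + 4 = 0)
t(c) = 0 (t(c) = 0*c² = 0)
(-2158/(-1476) + 1058/1156) - t(-9) = (-2158/(-1476) + 1058/1156) - 1*0 = (-2158*(-1/1476) + 1058*(1/1156)) + 0 = (1079/738 + 529/578) + 0 = 253516/106641 + 0 = 253516/106641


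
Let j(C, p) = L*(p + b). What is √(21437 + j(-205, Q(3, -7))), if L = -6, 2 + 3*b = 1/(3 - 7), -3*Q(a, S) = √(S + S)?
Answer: √(85766 + 8*I*√14)/2 ≈ 146.43 + 0.025553*I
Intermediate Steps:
Q(a, S) = -√2*√S/3 (Q(a, S) = -√(S + S)/3 = -√2*√S/3)
b = -¾ (b = -⅔ + 1/(3*(3 - 7)) = -⅔ + (⅓)/(-4) = -⅔ + (⅓)*(-¼) = -⅔ - 1/12 = -¾ ≈ -0.75000)
j(C, p) = 9/2 - 6*p (j(C, p) = -6*(p - ¾) = -6*(-¾ + p) = 9/2 - 6*p)
√(21437 + j(-205, Q(3, -7))) = √(21437 + (9/2 - (-2)*√2*√(-7))) = √(21437 + (9/2 - (-2)*√2*I*√7)) = √(21437 + (9/2 - (-2)*I*√14)) = √(21437 + (9/2 + 2*I*√14)) = √(42883/2 + 2*I*√14)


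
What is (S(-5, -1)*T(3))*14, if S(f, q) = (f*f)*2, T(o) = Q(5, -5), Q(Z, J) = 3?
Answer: 2100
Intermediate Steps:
T(o) = 3
S(f, q) = 2*f**2 (S(f, q) = f**2*2 = 2*f**2)
(S(-5, -1)*T(3))*14 = ((2*(-5)**2)*3)*14 = ((2*25)*3)*14 = (50*3)*14 = 150*14 = 2100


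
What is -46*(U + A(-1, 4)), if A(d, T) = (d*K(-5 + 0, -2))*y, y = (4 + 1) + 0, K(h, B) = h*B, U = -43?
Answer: 4278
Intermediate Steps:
K(h, B) = B*h
y = 5 (y = 5 + 0 = 5)
A(d, T) = 50*d (A(d, T) = (d*(-2*(-5 + 0)))*5 = (d*(-2*(-5)))*5 = (d*10)*5 = (10*d)*5 = 50*d)
-46*(U + A(-1, 4)) = -46*(-43 + 50*(-1)) = -46*(-43 - 50) = -46*(-93) = 4278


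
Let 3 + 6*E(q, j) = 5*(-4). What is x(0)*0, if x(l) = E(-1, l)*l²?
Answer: 0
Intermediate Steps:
E(q, j) = -23/6 (E(q, j) = -½ + (5*(-4))/6 = -½ + (⅙)*(-20) = -½ - 10/3 = -23/6)
x(l) = -23*l²/6
x(0)*0 = -23/6*0²*0 = -23/6*0*0 = 0*0 = 0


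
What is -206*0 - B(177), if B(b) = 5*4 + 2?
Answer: -22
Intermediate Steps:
B(b) = 22 (B(b) = 20 + 2 = 22)
-206*0 - B(177) = -206*0 - 1*22 = 0 - 22 = -22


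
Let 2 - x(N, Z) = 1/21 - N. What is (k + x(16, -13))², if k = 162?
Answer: 14280841/441 ≈ 32383.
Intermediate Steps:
x(N, Z) = 41/21 + N (x(N, Z) = 2 - (1/21 - N) = 2 + (-1/21 + N) = 41/21 + N)
(k + x(16, -13))² = (162 + (41/21 + 16))² = (162 + 377/21)² = (3779/21)² = 14280841/441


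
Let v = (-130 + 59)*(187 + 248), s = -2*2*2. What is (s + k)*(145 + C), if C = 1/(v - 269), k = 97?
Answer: 402042281/31154 ≈ 12905.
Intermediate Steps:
s = -8 (s = -4*2 = -8)
v = -30885 (v = -71*435 = -30885)
C = -1/31154 (C = 1/(-30885 - 269) = 1/(-31154) = -1/31154 ≈ -3.2099e-5)
(s + k)*(145 + C) = (-8 + 97)*(145 - 1/31154) = 89*(4517329/31154) = 402042281/31154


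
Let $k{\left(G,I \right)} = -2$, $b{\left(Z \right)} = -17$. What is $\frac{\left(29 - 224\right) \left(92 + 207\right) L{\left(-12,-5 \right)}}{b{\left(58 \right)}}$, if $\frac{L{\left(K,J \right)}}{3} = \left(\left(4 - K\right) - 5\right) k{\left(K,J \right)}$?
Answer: $- \frac{3848130}{17} \approx -2.2636 \cdot 10^{5}$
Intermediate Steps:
$L{\left(K,J \right)} = 6 + 6 K$ ($L{\left(K,J \right)} = 3 \left(\left(4 - K\right) - 5\right) \left(-2\right) = 3 \left(-1 - K\right) \left(-2\right) = 3 \left(2 + 2 K\right) = 6 + 6 K$)
$\frac{\left(29 - 224\right) \left(92 + 207\right) L{\left(-12,-5 \right)}}{b{\left(58 \right)}} = \frac{\left(29 - 224\right) \left(92 + 207\right) \left(6 + 6 \left(-12\right)\right)}{-17} = \left(-195\right) 299 \left(6 - 72\right) \left(- \frac{1}{17}\right) = \left(-58305\right) \left(-66\right) \left(- \frac{1}{17}\right) = 3848130 \left(- \frac{1}{17}\right) = - \frac{3848130}{17}$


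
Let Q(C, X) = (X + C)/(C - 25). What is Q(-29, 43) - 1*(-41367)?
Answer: 1116902/27 ≈ 41367.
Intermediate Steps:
Q(C, X) = (C + X)/(-25 + C)
Q(-29, 43) - 1*(-41367) = (-29 + 43)/(-25 - 29) - 1*(-41367) = 14/(-54) + 41367 = -1/54*14 + 41367 = -7/27 + 41367 = 1116902/27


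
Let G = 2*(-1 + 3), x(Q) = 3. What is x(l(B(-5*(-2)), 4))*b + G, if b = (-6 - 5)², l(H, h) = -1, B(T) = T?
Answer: 367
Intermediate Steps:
b = 121 (b = (-11)² = 121)
G = 4 (G = 2*2 = 4)
x(l(B(-5*(-2)), 4))*b + G = 3*121 + 4 = 363 + 4 = 367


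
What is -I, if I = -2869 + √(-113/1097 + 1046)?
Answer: 2869 - √1258641853/1097 ≈ 2836.7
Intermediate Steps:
I = -2869 + √1258641853/1097 (I = -2869 + √(-113*1/1097 + 1046) = -2869 + √(-113/1097 + 1046) = -2869 + √(1147349/1097) = -2869 + √1258641853/1097 ≈ -2836.7)
-I = -(-2869 + √1258641853/1097) = 2869 - √1258641853/1097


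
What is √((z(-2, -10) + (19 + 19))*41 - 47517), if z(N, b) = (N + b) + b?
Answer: I*√46861 ≈ 216.47*I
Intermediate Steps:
z(N, b) = N + 2*b
√((z(-2, -10) + (19 + 19))*41 - 47517) = √(((-2 + 2*(-10)) + (19 + 19))*41 - 47517) = √(((-2 - 20) + 38)*41 - 47517) = √((-22 + 38)*41 - 47517) = √(16*41 - 47517) = √(656 - 47517) = √(-46861) = I*√46861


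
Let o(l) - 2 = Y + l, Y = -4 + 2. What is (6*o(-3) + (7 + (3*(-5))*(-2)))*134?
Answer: 2546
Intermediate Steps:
Y = -2
o(l) = l (o(l) = 2 + (-2 + l) = l)
(6*o(-3) + (7 + (3*(-5))*(-2)))*134 = (6*(-3) + (7 + (3*(-5))*(-2)))*134 = (-18 + (7 - 15*(-2)))*134 = (-18 + (7 + 30))*134 = (-18 + 37)*134 = 19*134 = 2546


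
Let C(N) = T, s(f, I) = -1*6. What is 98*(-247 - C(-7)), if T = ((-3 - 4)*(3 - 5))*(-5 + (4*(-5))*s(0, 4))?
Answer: -181986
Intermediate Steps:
s(f, I) = -6
T = 1610 (T = ((-3 - 4)*(3 - 5))*(-5 + (4*(-5))*(-6)) = (-7*(-2))*(-5 - 20*(-6)) = 14*(-5 + 120) = 14*115 = 1610)
C(N) = 1610
98*(-247 - C(-7)) = 98*(-247 - 1*1610) = 98*(-247 - 1610) = 98*(-1857) = -181986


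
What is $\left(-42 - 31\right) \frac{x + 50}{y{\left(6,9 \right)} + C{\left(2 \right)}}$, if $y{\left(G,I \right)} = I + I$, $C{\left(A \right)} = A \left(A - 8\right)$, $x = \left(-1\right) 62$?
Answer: $146$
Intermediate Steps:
$x = -62$
$C{\left(A \right)} = A \left(-8 + A\right)$
$y{\left(G,I \right)} = 2 I$
$\left(-42 - 31\right) \frac{x + 50}{y{\left(6,9 \right)} + C{\left(2 \right)}} = \left(-42 - 31\right) \frac{-62 + 50}{2 \cdot 9 + 2 \left(-8 + 2\right)} = - 73 \left(- \frac{12}{18 + 2 \left(-6\right)}\right) = - 73 \left(- \frac{12}{18 - 12}\right) = - 73 \left(- \frac{12}{6}\right) = - 73 \left(\left(-12\right) \frac{1}{6}\right) = \left(-73\right) \left(-2\right) = 146$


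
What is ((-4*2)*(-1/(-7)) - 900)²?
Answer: 39790864/49 ≈ 8.1206e+5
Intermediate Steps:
((-4*2)*(-1/(-7)) - 900)² = (-(-8)*(-1)/7 - 900)² = (-8*⅐ - 900)² = (-8/7 - 900)² = (-6308/7)² = 39790864/49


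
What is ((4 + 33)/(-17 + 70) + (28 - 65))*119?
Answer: -228956/53 ≈ -4319.9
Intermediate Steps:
((4 + 33)/(-17 + 70) + (28 - 65))*119 = (37/53 - 37)*119 = -1924/53*119 = -228956/53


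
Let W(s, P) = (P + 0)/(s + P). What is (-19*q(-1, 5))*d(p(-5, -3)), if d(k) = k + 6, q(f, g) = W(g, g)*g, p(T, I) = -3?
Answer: -285/2 ≈ -142.50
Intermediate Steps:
W(s, P) = P/(P + s)
q(f, g) = g/2 (q(f, g) = (g/(g + g))*g = (g/((2*g)))*g = (g*(1/(2*g)))*g = g/2)
d(k) = 6 + k
(-19*q(-1, 5))*d(p(-5, -3)) = (-19*5/2)*(6 - 3) = -19*5/2*3 = -95/2*3 = -285/2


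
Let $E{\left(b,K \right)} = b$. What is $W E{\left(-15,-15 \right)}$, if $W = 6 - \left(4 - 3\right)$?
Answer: $-75$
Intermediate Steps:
$W = 5$ ($W = 6 - 1 = 5$)
$W E{\left(-15,-15 \right)} = 5 \left(-15\right) = -75$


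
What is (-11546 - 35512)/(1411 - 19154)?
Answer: 4278/1613 ≈ 2.6522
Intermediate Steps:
(-11546 - 35512)/(1411 - 19154) = -47058/(-17743) = -47058*(-1/17743) = 4278/1613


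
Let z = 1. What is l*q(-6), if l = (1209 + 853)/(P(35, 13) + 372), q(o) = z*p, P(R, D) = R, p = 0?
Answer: 0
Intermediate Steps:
q(o) = 0 (q(o) = 1*0 = 0)
l = 2062/407 (l = (1209 + 853)/(35 + 372) = 2062/407 ≈ 5.0663)
l*q(-6) = (2062/407)*0 = 0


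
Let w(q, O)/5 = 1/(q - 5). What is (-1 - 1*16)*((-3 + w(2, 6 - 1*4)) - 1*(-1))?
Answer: 187/3 ≈ 62.333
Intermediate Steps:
w(q, O) = 5/(-5 + q) (w(q, O) = 5/(q - 5) = 5/(-5 + q))
(-1 - 1*16)*((-3 + w(2, 6 - 1*4)) - 1*(-1)) = (-1 - 1*16)*((-3 + 5/(-5 + 2)) - 1*(-1)) = (-1 - 16)*((-3 + 5/(-3)) + 1) = -17*((-3 + 5*(-1/3)) + 1) = -17*((-3 - 5/3) + 1) = -17*(-14/3 + 1) = -17*(-11/3) = 187/3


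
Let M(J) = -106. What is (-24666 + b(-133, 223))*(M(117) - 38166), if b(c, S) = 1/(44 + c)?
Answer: 84017564800/89 ≈ 9.4402e+8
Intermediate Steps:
(-24666 + b(-133, 223))*(M(117) - 38166) = (-24666 + 1/(44 - 133))*(-106 - 38166) = (-24666 + 1/(-89))*(-38272) = (-24666 - 1/89)*(-38272) = -2195275/89*(-38272) = 84017564800/89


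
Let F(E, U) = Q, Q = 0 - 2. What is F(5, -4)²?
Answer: 4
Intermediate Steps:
Q = -2
F(E, U) = -2
F(5, -4)² = (-2)² = 4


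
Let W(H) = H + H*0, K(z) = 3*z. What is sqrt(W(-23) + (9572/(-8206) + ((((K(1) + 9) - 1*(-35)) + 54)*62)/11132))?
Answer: I*sqrt(840820360586)/188738 ≈ 4.8584*I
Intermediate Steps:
W(H) = H (W(H) = H + 0 = H)
sqrt(W(-23) + (9572/(-8206) + ((((K(1) + 9) - 1*(-35)) + 54)*62)/11132)) = sqrt(-23 + (9572/(-8206) + ((((3*1 + 9) - 1*(-35)) + 54)*62)/11132)) = sqrt(-23 + (9572*(-1/8206) + ((((3 + 9) + 35) + 54)*62)*(1/11132))) = sqrt(-23 + (-4786/4103 + (((12 + 35) + 54)*62)*(1/11132))) = sqrt(-23 + (-4786/4103 + ((47 + 54)*62)*(1/11132))) = sqrt(-23 + (-4786/4103 + (101*62)*(1/11132))) = sqrt(-23 + (-4786/4103 + 6262*(1/11132))) = sqrt(-23 + (-4786/4103 + 3131/5566)) = sqrt(-23 - 1253853/2076118) = sqrt(-49004567/2076118) = I*sqrt(840820360586)/188738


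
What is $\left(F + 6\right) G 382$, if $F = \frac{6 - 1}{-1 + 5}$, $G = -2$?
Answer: $-5539$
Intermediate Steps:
$F = \frac{5}{4} \approx 1.25$
$\left(F + 6\right) G 382 = \left(\frac{5}{4} + 6\right) \left(-2\right) 382 = \frac{29}{4} \left(-2\right) 382 = \left(- \frac{29}{2}\right) 382 = -5539$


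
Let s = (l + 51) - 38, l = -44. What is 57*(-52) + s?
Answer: -2995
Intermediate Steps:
s = -31 (s = (-44 + 51) - 38 = 7 - 38 = -31)
57*(-52) + s = 57*(-52) - 31 = -2964 - 31 = -2995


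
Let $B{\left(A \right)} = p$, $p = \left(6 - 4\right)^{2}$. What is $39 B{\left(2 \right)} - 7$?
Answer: $149$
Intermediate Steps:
$p = 4$ ($p = 2^{2} = 4$)
$B{\left(A \right)} = 4$
$39 B{\left(2 \right)} - 7 = 39 \cdot 4 - 7 = 156 - 7 = 149$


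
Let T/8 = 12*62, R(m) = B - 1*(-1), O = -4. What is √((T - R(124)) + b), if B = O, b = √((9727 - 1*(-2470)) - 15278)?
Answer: √(5955 + I*√3081) ≈ 77.169 + 0.3596*I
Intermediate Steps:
b = I*√3081 (b = √((9727 + 2470) - 15278) = √(12197 - 15278) = √(-3081) = I*√3081 ≈ 55.507*I)
B = -4
R(m) = -3 (R(m) = -4 - 1*(-1) = -4 + 1 = -3)
T = 5952 (T = 8*(12*62) = 8*744 = 5952)
√((T - R(124)) + b) = √((5952 - 1*(-3)) + I*√3081) = √((5952 + 3) + I*√3081) = √(5955 + I*√3081)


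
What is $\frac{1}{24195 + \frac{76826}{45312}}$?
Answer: $\frac{22656}{548200333} \approx 4.1328 \cdot 10^{-5}$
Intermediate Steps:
$\frac{1}{24195 + \frac{76826}{45312}} = \frac{1}{24195 + 76826 \cdot \frac{1}{45312}} = \frac{1}{24195 + \frac{38413}{22656}} = \frac{1}{\frac{548200333}{22656}} = \frac{22656}{548200333}$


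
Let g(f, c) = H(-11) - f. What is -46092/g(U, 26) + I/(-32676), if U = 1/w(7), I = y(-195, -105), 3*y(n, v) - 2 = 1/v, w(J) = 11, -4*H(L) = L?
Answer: -2319397378397/133808220 ≈ -17334.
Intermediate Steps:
H(L) = -L/4
y(n, v) = ⅔ + 1/(3*v)
I = 209/315 (I = (⅓)*(1 + 2*(-105))/(-105) = (⅓)*(-1/105)*(1 - 210) = (⅓)*(-1/105)*(-209) = 209/315 ≈ 0.66349)
U = 1/11 ≈ 0.090909
g(f, c) = 11/4 - f (g(f, c) = -¼*(-11) - f = 11/4 - f)
-46092/g(U, 26) + I/(-32676) = -46092/(11/4 - 1*1/11) + (209/315)/(-32676) = -46092/(11/4 - 1/11) + (209/315)*(-1/32676) = -46092/117/44 - 209/10292940 = -46092*44/117 - 209/10292940 = -676016/39 - 209/10292940 = -2319397378397/133808220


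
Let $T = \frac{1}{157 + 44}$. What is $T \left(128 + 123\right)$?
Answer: $\frac{251}{201} \approx 1.2488$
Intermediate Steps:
$T = \frac{1}{201} \approx 0.0049751$
$T \left(128 + 123\right) = \frac{128 + 123}{201} = \frac{1}{201} \cdot 251 = \frac{251}{201}$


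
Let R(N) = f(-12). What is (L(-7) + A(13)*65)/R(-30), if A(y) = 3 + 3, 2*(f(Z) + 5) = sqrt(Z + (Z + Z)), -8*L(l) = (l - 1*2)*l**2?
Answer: -17805/272 - 10683*I/272 ≈ -65.46 - 39.276*I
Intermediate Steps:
L(l) = -l**2*(-2 + l)/8 (L(l) = -(l - 1*2)*l**2/8 = -(l - 2)*l**2/8 = -(-2 + l)*l**2/8 = -l**2*(-2 + l)/8)
f(Z) = -5 + sqrt(3)*sqrt(Z)/2 (f(Z) = -5 + sqrt(Z + (Z + Z))/2 = -5 + sqrt(Z + 2*Z)/2 = -5 + sqrt(3*Z)/2 = -5 + (sqrt(3)*sqrt(Z))/2 = -5 + sqrt(3)*sqrt(Z)/2)
A(y) = 6
R(N) = -5 + 3*I (R(N) = -5 + sqrt(3)*sqrt(-12)/2 = -5 + sqrt(3)*(2*I*sqrt(3))/2 = -5 + 3*I)
(L(-7) + A(13)*65)/R(-30) = ((1/8)*(-7)**2*(2 - 1*(-7)) + 6*65)/(-5 + 3*I) = ((1/8)*49*(2 + 7) + 390)*((-5 - 3*I)/34) = ((1/8)*49*9 + 390)*((-5 - 3*I)/34) = (441/8 + 390)*((-5 - 3*I)/34) = 3561*((-5 - 3*I)/34)/8 = 3561*(-5 - 3*I)/272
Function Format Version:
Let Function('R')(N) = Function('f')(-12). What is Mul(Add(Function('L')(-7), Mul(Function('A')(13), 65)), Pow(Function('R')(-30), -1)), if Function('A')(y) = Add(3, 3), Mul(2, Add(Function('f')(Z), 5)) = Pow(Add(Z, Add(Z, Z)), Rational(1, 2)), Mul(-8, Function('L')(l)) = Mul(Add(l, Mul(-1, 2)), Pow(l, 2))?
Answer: Add(Rational(-17805, 272), Mul(Rational(-10683, 272), I)) ≈ Add(-65.460, Mul(-39.276, I))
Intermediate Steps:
Function('L')(l) = Mul(Rational(-1, 8), Pow(l, 2), Add(-2, l)) (Function('L')(l) = Mul(Rational(-1, 8), Mul(Add(l, Mul(-1, 2)), Pow(l, 2))) = Mul(Rational(-1, 8), Mul(Add(l, -2), Pow(l, 2))) = Mul(Rational(-1, 8), Mul(Add(-2, l), Pow(l, 2))) = Mul(Rational(-1, 8), Mul(Pow(l, 2), Add(-2, l))) = Mul(Rational(-1, 8), Pow(l, 2), Add(-2, l)))
Function('f')(Z) = Add(-5, Mul(Rational(1, 2), Pow(3, Rational(1, 2)), Pow(Z, Rational(1, 2)))) (Function('f')(Z) = Add(-5, Mul(Rational(1, 2), Pow(Add(Z, Add(Z, Z)), Rational(1, 2)))) = Add(-5, Mul(Rational(1, 2), Pow(Add(Z, Mul(2, Z)), Rational(1, 2)))) = Add(-5, Mul(Rational(1, 2), Pow(Mul(3, Z), Rational(1, 2)))) = Add(-5, Mul(Rational(1, 2), Mul(Pow(3, Rational(1, 2)), Pow(Z, Rational(1, 2))))) = Add(-5, Mul(Rational(1, 2), Pow(3, Rational(1, 2)), Pow(Z, Rational(1, 2)))))
Function('A')(y) = 6
Function('R')(N) = Add(-5, Mul(3, I)) (Function('R')(N) = Add(-5, Mul(Rational(1, 2), Pow(3, Rational(1, 2)), Pow(-12, Rational(1, 2)))) = Add(-5, Mul(Rational(1, 2), Pow(3, Rational(1, 2)), Mul(2, I, Pow(3, Rational(1, 2))))) = Add(-5, Mul(3, I)))
Mul(Add(Function('L')(-7), Mul(Function('A')(13), 65)), Pow(Function('R')(-30), -1)) = Mul(Add(Mul(Rational(1, 8), Pow(-7, 2), Add(2, Mul(-1, -7))), Mul(6, 65)), Pow(Add(-5, Mul(3, I)), -1)) = Mul(Add(Mul(Rational(1, 8), 49, Add(2, 7)), 390), Mul(Rational(1, 34), Add(-5, Mul(-3, I)))) = Mul(Add(Mul(Rational(1, 8), 49, 9), 390), Mul(Rational(1, 34), Add(-5, Mul(-3, I)))) = Mul(Add(Rational(441, 8), 390), Mul(Rational(1, 34), Add(-5, Mul(-3, I)))) = Mul(Rational(3561, 8), Mul(Rational(1, 34), Add(-5, Mul(-3, I)))) = Mul(Rational(3561, 272), Add(-5, Mul(-3, I)))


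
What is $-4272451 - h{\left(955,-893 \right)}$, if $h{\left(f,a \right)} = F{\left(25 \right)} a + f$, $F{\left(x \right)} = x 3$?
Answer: $-4206431$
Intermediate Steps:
$F{\left(x \right)} = 3 x$
$h{\left(f,a \right)} = f + 75 a$ ($h{\left(f,a \right)} = 3 \cdot 25 a + f = 75 a + f = f + 75 a$)
$-4272451 - h{\left(955,-893 \right)} = -4272451 - \left(955 + 75 \left(-893\right)\right) = -4272451 - \left(955 - 66975\right) = -4272451 - -66020 = -4272451 + 66020 = -4206431$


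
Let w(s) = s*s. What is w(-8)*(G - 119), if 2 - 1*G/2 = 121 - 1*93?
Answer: -10944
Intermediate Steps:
G = -52 (G = 4 - 2*(121 - 1*93) = 4 - 2*(121 - 93) = 4 - 2*28 = 4 - 56 = -52)
w(s) = s²
w(-8)*(G - 119) = (-8)²*(-52 - 119) = 64*(-171) = -10944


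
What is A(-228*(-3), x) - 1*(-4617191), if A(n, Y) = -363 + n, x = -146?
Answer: 4617512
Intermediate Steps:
A(-228*(-3), x) - 1*(-4617191) = (-363 - 228*(-3)) - 1*(-4617191) = (-363 + 684) + 4617191 = 321 + 4617191 = 4617512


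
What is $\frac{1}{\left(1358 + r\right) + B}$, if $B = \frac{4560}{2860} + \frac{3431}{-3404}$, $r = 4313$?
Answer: $\frac{486772}{2760769491} \approx 0.00017632$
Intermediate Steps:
$B = \frac{285479}{486772}$ ($B = 4560 \cdot \frac{1}{2860} + 3431 \left(- \frac{1}{3404}\right) = \frac{228}{143} - \frac{3431}{3404} = \frac{285479}{486772} \approx 0.58647$)
$\frac{1}{\left(1358 + r\right) + B} = \frac{1}{\left(1358 + 4313\right) + \frac{285479}{486772}} = \frac{1}{5671 + \frac{285479}{486772}} = \frac{1}{\frac{2760769491}{486772}} = \frac{486772}{2760769491}$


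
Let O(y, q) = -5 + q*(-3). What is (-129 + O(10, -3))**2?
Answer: 15625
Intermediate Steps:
O(y, q) = -5 - 3*q
(-129 + O(10, -3))**2 = (-129 + (-5 - 3*(-3)))**2 = (-129 + (-5 + 9))**2 = (-129 + 4)**2 = (-125)**2 = 15625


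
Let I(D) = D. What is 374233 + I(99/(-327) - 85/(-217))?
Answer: 8851735253/23653 ≈ 3.7423e+5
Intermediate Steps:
374233 + I(99/(-327) - 85/(-217)) = 374233 + (99/(-327) - 85/(-217)) = 374233 + (99*(-1/327) - 85*(-1/217)) = 374233 + (-33/109 + 85/217) = 374233 + 2104/23653 = 8851735253/23653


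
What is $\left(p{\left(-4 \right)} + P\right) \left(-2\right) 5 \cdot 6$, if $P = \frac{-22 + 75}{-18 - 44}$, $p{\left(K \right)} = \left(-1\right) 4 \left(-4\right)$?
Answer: $- \frac{28170}{31} \approx -908.71$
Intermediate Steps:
$p{\left(K \right)} = 16$ ($p{\left(K \right)} = \left(-4\right) \left(-4\right) = 16$)
$P = - \frac{53}{62}$ ($P = \frac{53}{-18 - 44} = \frac{53}{-62} = 53 \left(- \frac{1}{62}\right) = - \frac{53}{62} \approx -0.85484$)
$\left(p{\left(-4 \right)} + P\right) \left(-2\right) 5 \cdot 6 = \left(16 - \frac{53}{62}\right) \left(-2\right) 5 \cdot 6 = \frac{939 \left(\left(-10\right) 6\right)}{62} = \frac{939}{62} \left(-60\right) = - \frac{28170}{31}$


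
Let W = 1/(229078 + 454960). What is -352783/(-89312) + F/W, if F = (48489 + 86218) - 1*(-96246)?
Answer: 14109565867401551/89312 ≈ 1.5798e+11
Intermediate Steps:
W = 1/684038 ≈ 1.4619e-6
F = 230953 (F = 134707 + 96246 = 230953)
-352783/(-89312) + F/W = -352783/(-89312) + 230953/(1/684038) = -352783*(-1/89312) + 230953*684038 = 352783/89312 + 157980628214 = 14109565867401551/89312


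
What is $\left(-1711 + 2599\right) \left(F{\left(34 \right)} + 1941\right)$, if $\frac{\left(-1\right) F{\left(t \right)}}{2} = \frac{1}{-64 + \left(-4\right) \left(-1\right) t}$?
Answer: $\frac{5170750}{3} \approx 1.7236 \cdot 10^{6}$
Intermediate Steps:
$F{\left(t \right)} = - \frac{2}{-64 + 4 t}$ ($F{\left(t \right)} = - \frac{2}{-64 + \left(-4\right) \left(-1\right) t} = - \frac{2}{-64 + 4 t}$)
$\left(-1711 + 2599\right) \left(F{\left(34 \right)} + 1941\right) = \left(-1711 + 2599\right) \left(- \frac{1}{-32 + 2 \cdot 34} + 1941\right) = 888 \left(- \frac{1}{-32 + 68} + 1941\right) = 888 \left(- \frac{1}{36} + 1941\right) = 888 \cdot \frac{69875}{36} = \frac{5170750}{3}$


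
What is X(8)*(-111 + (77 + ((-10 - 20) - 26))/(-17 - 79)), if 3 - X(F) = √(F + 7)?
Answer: -10677/32 + 3559*√15/32 ≈ 97.092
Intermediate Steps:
X(F) = 3 - √(7 + F) (X(F) = 3 - √(F + 7) = 3 - √(7 + F))
X(8)*(-111 + (77 + ((-10 - 20) - 26))/(-17 - 79)) = (3 - √(7 + 8))*(-111 + (77 + ((-10 - 20) - 26))/(-17 - 79)) = (3 - √15)*(-111 + (77 + (-30 - 26))/(-96)) = (3 - √15)*(-111 + (77 - 56)*(-1/96)) = (3 - √15)*(-111 + 21*(-1/96)) = (3 - √15)*(-111 - 7/32) = (3 - √15)*(-3559/32) = -10677/32 + 3559*√15/32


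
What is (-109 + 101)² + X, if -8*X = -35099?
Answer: 35611/8 ≈ 4451.4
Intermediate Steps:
X = 35099/8 (X = -⅛*(-35099) = 35099/8 ≈ 4387.4)
(-109 + 101)² + X = (-109 + 101)² + 35099/8 = (-8)² + 35099/8 = 64 + 35099/8 = 35611/8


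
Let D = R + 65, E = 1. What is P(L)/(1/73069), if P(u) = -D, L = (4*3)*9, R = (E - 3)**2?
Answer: -5041761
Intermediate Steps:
R = 4 (R = (1 - 3)**2 = (-2)**2 = 4)
L = 108 (L = 12*9 = 108)
D = 69 (D = 4 + 65 = 69)
P(u) = -69 (P(u) = -1*69 = -69)
P(L)/(1/73069) = -69/(1/73069) = -69/1/73069 = -69*73069 = -5041761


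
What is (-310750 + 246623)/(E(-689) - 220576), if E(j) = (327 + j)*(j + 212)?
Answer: 64127/47902 ≈ 1.3387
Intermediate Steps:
E(j) = (212 + j)*(327 + j) (E(j) = (327 + j)*(212 + j) = (212 + j)*(327 + j))
(-310750 + 246623)/(E(-689) - 220576) = (-310750 + 246623)/((69324 + (-689)**2 + 539*(-689)) - 220576) = -64127/((69324 + 474721 - 371371) - 220576) = -64127/(172674 - 220576) = -64127/(-47902) = -64127*(-1/47902) = 64127/47902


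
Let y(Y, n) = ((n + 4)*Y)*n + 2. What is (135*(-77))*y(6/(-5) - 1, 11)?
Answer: 3752595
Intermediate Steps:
y(Y, n) = 2 + Y*n*(4 + n) (y(Y, n) = ((4 + n)*Y)*n + 2 = (Y*(4 + n))*n + 2 = Y*n*(4 + n) + 2 = 2 + Y*n*(4 + n))
(135*(-77))*y(6/(-5) - 1, 11) = (135*(-77))*(2 + (6/(-5) - 1)*11**2 + 4*(6/(-5) - 1)*11) = -10395*(2 + (6*(-1/5) - 1)*121 + 4*(6*(-1/5) - 1)*11) = -10395*(2 + (-6/5 - 1)*121 + 4*(-6/5 - 1)*11) = -10395*(2 - 11/5*121 + 4*(-11/5)*11) = -10395*(2 - 1331/5 - 484/5) = -10395*(-361) = 3752595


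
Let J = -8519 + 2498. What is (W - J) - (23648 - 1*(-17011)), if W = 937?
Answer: -33701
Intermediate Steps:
J = -6021
(W - J) - (23648 - 1*(-17011)) = (937 - 1*(-6021)) - (23648 - 1*(-17011)) = (937 + 6021) - (23648 + 17011) = 6958 - 1*40659 = 6958 - 40659 = -33701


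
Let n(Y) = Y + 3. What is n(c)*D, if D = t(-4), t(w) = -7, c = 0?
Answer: -21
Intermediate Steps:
n(Y) = 3 + Y
D = -7
n(c)*D = (3 + 0)*(-7) = 3*(-7) = -21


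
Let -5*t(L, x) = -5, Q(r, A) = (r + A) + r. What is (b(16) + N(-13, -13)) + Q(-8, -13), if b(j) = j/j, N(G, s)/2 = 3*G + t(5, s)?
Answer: -104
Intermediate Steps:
Q(r, A) = A + 2*r (Q(r, A) = (A + r) + r = A + 2*r)
t(L, x) = 1 (t(L, x) = -⅕*(-5) = 1)
N(G, s) = 2 + 6*G (N(G, s) = 2*(3*G + 1) = 2*(1 + 3*G) = 2 + 6*G)
b(j) = 1
(b(16) + N(-13, -13)) + Q(-8, -13) = (1 + (2 + 6*(-13))) + (-13 + 2*(-8)) = (1 + (2 - 78)) + (-13 - 16) = (1 - 76) - 29 = -75 - 29 = -104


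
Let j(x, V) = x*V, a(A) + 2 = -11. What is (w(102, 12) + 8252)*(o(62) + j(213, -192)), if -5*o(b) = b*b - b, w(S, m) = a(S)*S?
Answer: -1442422612/5 ≈ -2.8848e+8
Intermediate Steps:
a(A) = -13 (a(A) = -2 - 11 = -13)
j(x, V) = V*x
w(S, m) = -13*S
o(b) = -b²/5 + b/5 (o(b) = -(b*b - b)/5 = -(b² - b)/5 = -b²/5 + b/5)
(w(102, 12) + 8252)*(o(62) + j(213, -192)) = (-13*102 + 8252)*((⅕)*62*(1 - 1*62) - 192*213) = (-1326 + 8252)*((⅕)*62*(1 - 62) - 40896) = 6926*((⅕)*62*(-61) - 40896) = 6926*(-3782/5 - 40896) = 6926*(-208262/5) = -1442422612/5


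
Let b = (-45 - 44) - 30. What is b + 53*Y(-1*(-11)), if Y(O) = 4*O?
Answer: 2213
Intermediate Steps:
b = -119 (b = -89 - 30 = -119)
b + 53*Y(-1*(-11)) = -119 + 53*(4*(-1*(-11))) = -119 + 53*(4*11) = -119 + 53*44 = -119 + 2332 = 2213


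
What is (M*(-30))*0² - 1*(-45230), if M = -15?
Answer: 45230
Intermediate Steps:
(M*(-30))*0² - 1*(-45230) = -15*(-30)*0² - 1*(-45230) = 450*0 + 45230 = 0 + 45230 = 45230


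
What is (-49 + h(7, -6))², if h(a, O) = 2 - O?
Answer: 1681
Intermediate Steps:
(-49 + h(7, -6))² = (-49 + (2 - 1*(-6)))² = (-49 + (2 + 6))² = (-49 + 8)² = (-41)² = 1681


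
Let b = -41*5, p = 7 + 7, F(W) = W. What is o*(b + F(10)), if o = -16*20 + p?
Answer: 59670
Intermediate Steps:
p = 14
b = -205
o = -306 (o = -16*20 + 14 = -320 + 14 = -306)
o*(b + F(10)) = -306*(-205 + 10) = -306*(-195) = 59670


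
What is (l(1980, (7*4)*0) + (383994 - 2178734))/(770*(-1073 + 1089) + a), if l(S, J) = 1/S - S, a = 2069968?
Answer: -3557505599/4122930240 ≈ -0.86286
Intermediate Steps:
(l(1980, (7*4)*0) + (383994 - 2178734))/(770*(-1073 + 1089) + a) = ((1/1980 - 1*1980) + (383994 - 2178734))/(770*(-1073 + 1089) + 2069968) = ((1/1980 - 1980) - 1794740)/(770*16 + 2069968) = (-3920399/1980 - 1794740)/(12320 + 2069968) = -3557505599/1980/2082288 = -3557505599/1980*1/2082288 = -3557505599/4122930240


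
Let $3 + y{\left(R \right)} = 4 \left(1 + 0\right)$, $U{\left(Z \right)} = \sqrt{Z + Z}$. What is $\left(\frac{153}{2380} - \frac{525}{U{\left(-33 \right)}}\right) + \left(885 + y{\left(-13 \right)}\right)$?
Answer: $\frac{124049}{140} + \frac{175 i \sqrt{66}}{22} \approx 886.06 + 64.623 i$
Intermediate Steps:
$U{\left(Z \right)} = \sqrt{2} \sqrt{Z}$ ($U{\left(Z \right)} = \sqrt{2 Z} = \sqrt{2} \sqrt{Z}$)
$y{\left(R \right)} = 1$ ($y{\left(R \right)} = -3 + 4 \left(1 + 0\right) = -3 + 4 \cdot 1 = -3 + 4 = 1$)
$\left(\frac{153}{2380} - \frac{525}{U{\left(-33 \right)}}\right) + \left(885 + y{\left(-13 \right)}\right) = \left(\frac{153}{2380} - \frac{525}{\sqrt{2} \sqrt{-33}}\right) + \left(885 + 1\right) = \left(153 \cdot \frac{1}{2380} - \frac{525}{\sqrt{2} i \sqrt{33}}\right) + 886 = \left(\frac{9}{140} - \frac{525}{i \sqrt{66}}\right) + 886 = \left(\frac{9}{140} - 525 \left(- \frac{i \sqrt{66}}{66}\right)\right) + 886 = \left(\frac{9}{140} + \frac{175 i \sqrt{66}}{22}\right) + 886 = \frac{124049}{140} + \frac{175 i \sqrt{66}}{22}$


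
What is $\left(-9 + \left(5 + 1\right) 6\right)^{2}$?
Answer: $729$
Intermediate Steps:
$\left(-9 + \left(5 + 1\right) 6\right)^{2} = \left(-9 + 6 \cdot 6\right)^{2} = \left(-9 + 36\right)^{2} = 27^{2} = 729$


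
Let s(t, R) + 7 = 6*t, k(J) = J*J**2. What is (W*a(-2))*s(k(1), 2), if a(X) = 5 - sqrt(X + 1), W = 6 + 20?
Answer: -130 + 26*I ≈ -130.0 + 26.0*I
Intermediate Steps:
k(J) = J**3
s(t, R) = -7 + 6*t
W = 26
a(X) = 5 - sqrt(1 + X)
(W*a(-2))*s(k(1), 2) = (26*(5 - sqrt(1 - 2)))*(-7 + 6*1**3) = (26*(5 - sqrt(-1)))*(-7 + 6*1) = (26*(5 - I))*(-7 + 6) = (130 - 26*I)*(-1) = -130 + 26*I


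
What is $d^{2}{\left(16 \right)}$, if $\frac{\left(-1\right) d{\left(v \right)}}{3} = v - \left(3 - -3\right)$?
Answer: $900$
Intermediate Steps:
$d{\left(v \right)} = 18 - 3 v$ ($d{\left(v \right)} = - 3 \left(v - \left(3 - -3\right)\right) = - 3 \left(v - \left(3 + 3\right)\right) = - 3 \left(v - 6\right) = - 3 \left(-6 + v\right) = 18 - 3 v$)
$d^{2}{\left(16 \right)} = \left(18 - 48\right)^{2} = \left(-30\right)^{2} = 900$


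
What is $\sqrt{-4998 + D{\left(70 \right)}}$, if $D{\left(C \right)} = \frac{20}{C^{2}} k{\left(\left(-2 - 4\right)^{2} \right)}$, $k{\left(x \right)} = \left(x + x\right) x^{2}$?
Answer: $\frac{i \sqrt{5655990}}{35} \approx 67.949 i$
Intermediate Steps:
$k{\left(x \right)} = 2 x^{3}$ ($k{\left(x \right)} = 2 x x^{2} = 2 x^{3}$)
$D{\left(C \right)} = \frac{1866240}{C^{2}}$ ($D{\left(C \right)} = \frac{20}{C^{2}} \cdot 2 \left(\left(-2 - 4\right)^{2}\right)^{3} = \frac{20}{C^{2}} \cdot 2 \left(\left(-6\right)^{2}\right)^{3} = \frac{20}{C^{2}} \cdot 2 \cdot 36^{3} = \frac{20}{C^{2}} \cdot 2 \cdot 46656 = \frac{20}{C^{2}} \cdot 93312 = \frac{1866240}{C^{2}}$)
$\sqrt{-4998 + D{\left(70 \right)}} = \sqrt{-4998 + \frac{1866240}{4900}} = \sqrt{-4998 + 1866240 \cdot \frac{1}{4900}} = \sqrt{-4998 + \frac{93312}{245}} = \sqrt{- \frac{1131198}{245}} = \frac{i \sqrt{5655990}}{35}$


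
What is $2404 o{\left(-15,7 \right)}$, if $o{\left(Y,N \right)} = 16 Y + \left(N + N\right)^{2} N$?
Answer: $2721328$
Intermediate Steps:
$o{\left(Y,N \right)} = 4 N^{3} + 16 Y$ ($o{\left(Y,N \right)} = 16 Y + \left(2 N\right)^{2} N = 16 Y + 4 N^{2} N = 16 Y + 4 N^{3} = 4 N^{3} + 16 Y$)
$2404 o{\left(-15,7 \right)} = 2404 \left(4 \cdot 7^{3} + 16 \left(-15\right)\right) = 2404 \left(4 \cdot 343 - 240\right) = 2404 \left(1372 - 240\right) = 2404 \cdot 1132 = 2721328$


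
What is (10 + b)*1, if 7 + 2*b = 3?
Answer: 8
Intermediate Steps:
b = -2 (b = -7/2 + (½)*3 = -7/2 + 3/2 = -2)
(10 + b)*1 = (10 - 2)*1 = 8*1 = 8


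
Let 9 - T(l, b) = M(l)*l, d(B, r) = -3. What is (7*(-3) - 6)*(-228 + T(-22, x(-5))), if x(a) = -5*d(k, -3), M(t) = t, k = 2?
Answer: 18981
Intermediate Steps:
x(a) = 15 (x(a) = -5*(-3) = 15)
T(l, b) = 9 - l² (T(l, b) = 9 - l*l = 9 - l²)
(7*(-3) - 6)*(-228 + T(-22, x(-5))) = (7*(-3) - 6)*(-228 + (9 - 1*(-22)²)) = (-21 - 6)*(-228 + (9 - 1*484)) = -27*(-228 + (9 - 484)) = -27*(-228 - 475) = -27*(-703) = 18981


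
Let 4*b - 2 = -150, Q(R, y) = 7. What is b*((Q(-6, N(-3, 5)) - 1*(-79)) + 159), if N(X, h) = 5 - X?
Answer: -9065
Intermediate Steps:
b = -37 (b = ½ + (¼)*(-150) = ½ - 75/2 = -37)
b*((Q(-6, N(-3, 5)) - 1*(-79)) + 159) = -37*((7 - 1*(-79)) + 159) = -37*((7 + 79) + 159) = -37*(86 + 159) = -37*245 = -9065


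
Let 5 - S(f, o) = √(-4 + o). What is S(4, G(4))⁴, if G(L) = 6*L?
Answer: 4025 - 1800*√5 ≈ 0.077641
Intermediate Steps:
S(f, o) = 5 - √(-4 + o)
S(4, G(4))⁴ = (5 - √(-4 + 6*4))⁴ = (5 - √(-4 + 24))⁴ = (5 - √20)⁴ = (5 - 2*√5)⁴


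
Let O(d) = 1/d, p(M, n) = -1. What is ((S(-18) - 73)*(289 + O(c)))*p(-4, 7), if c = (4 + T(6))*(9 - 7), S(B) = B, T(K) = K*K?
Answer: 2104011/80 ≈ 26300.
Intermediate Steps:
T(K) = K**2
c = 80 (c = (4 + 6**2)*(9 - 7) = (4 + 36)*2 = 40*2 = 80)
((S(-18) - 73)*(289 + O(c)))*p(-4, 7) = ((-18 - 73)*(289 + 1/80))*(-1) = -91*(289 + 1/80)*(-1) = -91*23121/80*(-1) = -2104011/80*(-1) = 2104011/80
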